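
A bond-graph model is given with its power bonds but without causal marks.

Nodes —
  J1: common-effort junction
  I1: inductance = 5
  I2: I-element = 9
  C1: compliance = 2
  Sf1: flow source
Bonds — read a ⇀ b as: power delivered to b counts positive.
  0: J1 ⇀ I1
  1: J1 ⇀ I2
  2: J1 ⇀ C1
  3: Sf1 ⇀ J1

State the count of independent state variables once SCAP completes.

3  (C1, I1, I2 all integral)

b3 stroke→Sf1  (Sf1 (Sf) sets flow on bond)
b0 stroke→I1  (I1 integral (f out))
b1 stroke→I2  (prefer integral on I2)
b2 stroke→J1  (closing 0-jn rule on J1)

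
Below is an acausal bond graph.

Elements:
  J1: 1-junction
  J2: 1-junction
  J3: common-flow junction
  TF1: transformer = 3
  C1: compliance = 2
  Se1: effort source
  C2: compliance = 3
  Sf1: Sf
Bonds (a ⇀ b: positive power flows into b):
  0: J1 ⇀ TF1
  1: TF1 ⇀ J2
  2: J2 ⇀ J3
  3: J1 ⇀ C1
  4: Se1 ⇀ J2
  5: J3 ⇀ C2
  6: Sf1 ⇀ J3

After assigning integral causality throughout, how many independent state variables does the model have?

2  (C1, C2 all integral)

bond 4 stroke→J2  (source Se1 imposes e)
bond 6 stroke→Sf1  (source Sf1 imposes f)
bond 2 stroke→J3  (J3 flow already set via bond 6)
bond 5 stroke→J3  (J3: bond 6 brought flow, rest push out)
bond 1 stroke→J2  (1-jn J2 has f-setter on 2)
bond 0 stroke→TF1  (TF1: transformer flips bond 1)
bond 3 stroke→J1  (common-f at J1 fixed by 0)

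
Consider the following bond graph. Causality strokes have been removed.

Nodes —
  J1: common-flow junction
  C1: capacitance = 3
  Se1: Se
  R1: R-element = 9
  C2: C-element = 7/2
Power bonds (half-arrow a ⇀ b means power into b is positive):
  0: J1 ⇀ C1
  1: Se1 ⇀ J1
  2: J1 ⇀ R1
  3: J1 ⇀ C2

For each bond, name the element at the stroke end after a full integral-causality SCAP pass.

#1 stroke→J1  (Se1: effort source, stroke at far end)
#0 stroke→J1  (C1: C, integral causality)
#3 stroke→J1  (C2 integral (e out))
#2 stroke→R1  (closing 1-jn rule on J1)

β0 |J1
β1 |J1
β2 |R1
β3 |J1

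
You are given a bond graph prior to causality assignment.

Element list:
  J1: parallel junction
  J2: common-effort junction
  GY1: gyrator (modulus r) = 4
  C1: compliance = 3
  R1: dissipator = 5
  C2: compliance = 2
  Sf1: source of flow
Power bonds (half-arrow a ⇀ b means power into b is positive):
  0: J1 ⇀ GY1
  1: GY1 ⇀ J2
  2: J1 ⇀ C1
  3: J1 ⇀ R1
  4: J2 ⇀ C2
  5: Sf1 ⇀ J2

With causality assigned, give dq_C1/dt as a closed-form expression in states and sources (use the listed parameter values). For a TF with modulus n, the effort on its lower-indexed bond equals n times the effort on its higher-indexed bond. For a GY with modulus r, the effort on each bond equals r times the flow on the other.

b5 |Sf1  (Sf1 fixes flow; stroke at Sf1)
b2 |J1  (C1 outputs effort q/C1)
b0 |GY1  (common-e at J1 fixed by 2)
b3 |R1  (J1: bond 2 brought effort, rest push out)
b1 |GY1  (through GY1, causality inverts; strokes same side of GY1)
b4 |J2  (only one effort-in slot at J2)

dq_C1/dt = -q_C1/15 - q_C2/8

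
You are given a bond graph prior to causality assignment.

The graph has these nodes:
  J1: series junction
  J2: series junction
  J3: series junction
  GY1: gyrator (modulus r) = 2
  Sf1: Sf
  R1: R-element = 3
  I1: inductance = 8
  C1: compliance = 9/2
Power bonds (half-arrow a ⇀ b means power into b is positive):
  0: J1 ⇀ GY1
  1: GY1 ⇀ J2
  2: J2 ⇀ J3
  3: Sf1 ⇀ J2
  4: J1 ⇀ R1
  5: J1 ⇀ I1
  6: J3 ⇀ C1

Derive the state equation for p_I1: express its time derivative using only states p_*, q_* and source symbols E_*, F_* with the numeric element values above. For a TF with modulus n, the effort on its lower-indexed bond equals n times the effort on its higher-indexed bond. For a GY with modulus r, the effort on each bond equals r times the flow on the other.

dp_I1/dt = -2*F_Sf1 - 3*p_I1/8

#3 →Sf1  (source Sf1 imposes f)
#1 →J2  (J2: bond 3 brought flow, rest push out)
#2 →J2  (1-jn J2 has f-setter on 3)
#6 →J3  (J3: bond 2 brought flow, rest push out)
#0 →J1  (GY GY1: same side as bond 1)
#5 →I1  (prefer integral on I1)
#4 →J1  (common-f at J1 fixed by 5)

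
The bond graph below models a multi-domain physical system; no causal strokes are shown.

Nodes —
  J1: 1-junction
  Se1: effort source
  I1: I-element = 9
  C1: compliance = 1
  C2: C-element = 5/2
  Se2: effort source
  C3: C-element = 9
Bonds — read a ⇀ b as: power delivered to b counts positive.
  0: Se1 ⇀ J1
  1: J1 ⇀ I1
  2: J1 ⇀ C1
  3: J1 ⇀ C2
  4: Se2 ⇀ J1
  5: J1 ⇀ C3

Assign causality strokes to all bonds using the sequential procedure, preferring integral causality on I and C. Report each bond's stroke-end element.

β0 stroke→J1
β1 stroke→I1
β2 stroke→J1
β3 stroke→J1
β4 stroke→J1
β5 stroke→J1

#0 →J1  (Se1 fixes effort; stroke away)
#4 →J1  (source Se2 imposes e)
#1 →I1  (I1 outputs flow p/I1)
#2 →J1  (J1: bond 1 brought flow, rest push out)
#3 →J1  (common-f at J1 fixed by 1)
#5 →J1  (common-f at J1 fixed by 1)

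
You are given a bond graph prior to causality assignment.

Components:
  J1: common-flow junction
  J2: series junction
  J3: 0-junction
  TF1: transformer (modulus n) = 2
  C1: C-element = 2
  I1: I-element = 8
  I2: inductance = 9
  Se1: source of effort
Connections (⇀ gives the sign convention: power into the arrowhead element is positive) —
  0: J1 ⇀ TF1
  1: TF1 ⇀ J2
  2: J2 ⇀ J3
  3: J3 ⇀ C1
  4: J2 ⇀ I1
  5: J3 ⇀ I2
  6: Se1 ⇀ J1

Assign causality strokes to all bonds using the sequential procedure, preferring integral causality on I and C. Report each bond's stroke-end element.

b6 |J1  (Se1 (Se) sets effort on bond)
b0 |TF1  (closing 1-jn rule on J1)
b1 |J2  (through TF1, causality passes straight; one stroke at TF1)
b3 |J3  (prefer integral on C1)
b2 |J2  (common-e at J3 fixed by 3)
b5 |I2  (J3 effort already set via bond 3)
b4 |I1  (J2: last free bond brings flow in)

b0 stroke at TF1
b1 stroke at J2
b2 stroke at J2
b3 stroke at J3
b4 stroke at I1
b5 stroke at I2
b6 stroke at J1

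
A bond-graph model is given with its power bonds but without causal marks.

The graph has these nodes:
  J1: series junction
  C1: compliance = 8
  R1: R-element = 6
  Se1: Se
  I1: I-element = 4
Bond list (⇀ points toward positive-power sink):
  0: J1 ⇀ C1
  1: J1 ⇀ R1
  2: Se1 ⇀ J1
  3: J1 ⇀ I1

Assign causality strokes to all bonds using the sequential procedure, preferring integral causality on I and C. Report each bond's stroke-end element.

b0 stroke→J1
b1 stroke→J1
b2 stroke→J1
b3 stroke→I1

bond 2 stroke→J1  (source Se1 imposes e)
bond 0 stroke→J1  (prefer integral on C1)
bond 3 stroke→I1  (I1: I, integral causality)
bond 1 stroke→J1  (1-jn J1 has f-setter on 3)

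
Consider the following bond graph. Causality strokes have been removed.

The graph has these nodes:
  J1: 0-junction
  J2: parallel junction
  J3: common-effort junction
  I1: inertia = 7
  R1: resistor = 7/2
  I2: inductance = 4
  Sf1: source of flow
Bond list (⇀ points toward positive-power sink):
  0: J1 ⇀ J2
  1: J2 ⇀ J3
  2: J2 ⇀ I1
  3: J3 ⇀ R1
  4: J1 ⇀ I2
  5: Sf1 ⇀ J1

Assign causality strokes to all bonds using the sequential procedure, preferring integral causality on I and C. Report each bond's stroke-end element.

#5 stroke at Sf1  (Sf1: flow source, stroke at near end)
#2 stroke at I1  (I1 integral (f out))
#4 stroke at I2  (I2: I, integral causality)
#0 stroke at J1  (J1: last free bond brings effort in)
#1 stroke at J2  (J2: last free bond brings effort in)
#3 stroke at J3  (J3 needs exactly one e-in)

β0 |J1
β1 |J2
β2 |I1
β3 |J3
β4 |I2
β5 |Sf1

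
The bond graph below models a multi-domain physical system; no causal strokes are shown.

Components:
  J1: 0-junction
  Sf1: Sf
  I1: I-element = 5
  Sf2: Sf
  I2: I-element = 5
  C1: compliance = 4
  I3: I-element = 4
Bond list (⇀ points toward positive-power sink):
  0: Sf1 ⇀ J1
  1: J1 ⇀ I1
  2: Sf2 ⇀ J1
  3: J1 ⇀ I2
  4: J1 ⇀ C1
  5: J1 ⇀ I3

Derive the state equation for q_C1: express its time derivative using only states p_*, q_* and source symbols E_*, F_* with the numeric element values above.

dq_C1/dt = F_Sf1 + F_Sf2 - p_I1/5 - p_I2/5 - p_I3/4

bond 0 →Sf1  (Sf1 (Sf) sets flow on bond)
bond 2 →Sf2  (source Sf2 imposes f)
bond 1 →I1  (I1 outputs flow p/I1)
bond 3 →I2  (I2 outputs flow p/I2)
bond 4 →J1  (C1: C, integral causality)
bond 5 →I3  (J1: bond 4 brought effort, rest push out)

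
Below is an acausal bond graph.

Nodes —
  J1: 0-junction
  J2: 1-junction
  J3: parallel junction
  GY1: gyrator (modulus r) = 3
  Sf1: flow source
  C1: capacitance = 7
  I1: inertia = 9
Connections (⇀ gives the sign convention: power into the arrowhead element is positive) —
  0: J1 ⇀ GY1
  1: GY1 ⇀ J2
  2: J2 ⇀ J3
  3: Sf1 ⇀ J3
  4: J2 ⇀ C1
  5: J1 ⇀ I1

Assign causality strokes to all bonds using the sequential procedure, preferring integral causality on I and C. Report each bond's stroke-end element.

b3 →Sf1  (Sf1 (Sf) sets flow on bond)
b2 →J3  (closing 0-jn rule on J3)
b1 →J2  (J2: bond 2 brought flow, rest push out)
b4 →J2  (J2 flow already set via bond 2)
b0 →J1  (GY GY1: same side as bond 1)
b5 →I1  (J1: bond 0 brought effort, rest push out)

bond 0 stroke at J1
bond 1 stroke at J2
bond 2 stroke at J3
bond 3 stroke at Sf1
bond 4 stroke at J2
bond 5 stroke at I1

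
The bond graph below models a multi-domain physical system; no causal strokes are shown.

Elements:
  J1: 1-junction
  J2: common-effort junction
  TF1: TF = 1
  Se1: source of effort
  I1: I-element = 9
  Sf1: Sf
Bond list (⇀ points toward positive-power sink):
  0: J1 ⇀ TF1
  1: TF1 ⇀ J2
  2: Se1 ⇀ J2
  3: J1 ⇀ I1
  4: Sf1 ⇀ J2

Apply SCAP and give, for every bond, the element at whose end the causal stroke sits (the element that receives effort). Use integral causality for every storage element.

β2 |J2  (source Se1 imposes e)
β4 |Sf1  (Sf1 fixes flow; stroke at Sf1)
β1 |TF1  (0-jn J2 has e-setter on 2)
β0 |J1  (TF1: transformer flips bond 1)
β3 |I1  (J1 needs exactly one f-in)

bond 0 stroke→J1
bond 1 stroke→TF1
bond 2 stroke→J2
bond 3 stroke→I1
bond 4 stroke→Sf1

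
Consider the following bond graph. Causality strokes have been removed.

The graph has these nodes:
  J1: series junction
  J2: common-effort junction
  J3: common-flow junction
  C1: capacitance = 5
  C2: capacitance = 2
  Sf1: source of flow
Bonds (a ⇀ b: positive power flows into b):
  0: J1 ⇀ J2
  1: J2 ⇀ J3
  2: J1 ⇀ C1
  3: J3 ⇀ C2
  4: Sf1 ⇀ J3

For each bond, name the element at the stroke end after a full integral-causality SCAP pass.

bond 4 |Sf1  (source Sf1 imposes f)
bond 1 |J3  (1-jn J3 has f-setter on 4)
bond 3 |J3  (common-f at J3 fixed by 4)
bond 0 |J2  (J2 needs exactly one e-in)
bond 2 |J1  (J1: bond 0 brought flow, rest push out)

bond 0 stroke at J2
bond 1 stroke at J3
bond 2 stroke at J1
bond 3 stroke at J3
bond 4 stroke at Sf1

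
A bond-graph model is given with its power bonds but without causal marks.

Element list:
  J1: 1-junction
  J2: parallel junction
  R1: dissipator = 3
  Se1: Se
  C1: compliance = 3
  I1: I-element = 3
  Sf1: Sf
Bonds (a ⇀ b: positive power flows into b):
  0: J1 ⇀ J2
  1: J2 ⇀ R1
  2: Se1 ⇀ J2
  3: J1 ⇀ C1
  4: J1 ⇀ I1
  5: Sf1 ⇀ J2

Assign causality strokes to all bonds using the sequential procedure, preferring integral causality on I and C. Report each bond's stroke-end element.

bond 2 stroke at J2  (Se1: effort source, stroke at far end)
bond 5 stroke at Sf1  (Sf1 (Sf) sets flow on bond)
bond 0 stroke at J1  (J2 effort already set via bond 2)
bond 1 stroke at R1  (0-jn J2 has e-setter on 2)
bond 3 stroke at J1  (prefer integral on C1)
bond 4 stroke at I1  (J1: last free bond brings flow in)

b0 stroke at J1
b1 stroke at R1
b2 stroke at J2
b3 stroke at J1
b4 stroke at I1
b5 stroke at Sf1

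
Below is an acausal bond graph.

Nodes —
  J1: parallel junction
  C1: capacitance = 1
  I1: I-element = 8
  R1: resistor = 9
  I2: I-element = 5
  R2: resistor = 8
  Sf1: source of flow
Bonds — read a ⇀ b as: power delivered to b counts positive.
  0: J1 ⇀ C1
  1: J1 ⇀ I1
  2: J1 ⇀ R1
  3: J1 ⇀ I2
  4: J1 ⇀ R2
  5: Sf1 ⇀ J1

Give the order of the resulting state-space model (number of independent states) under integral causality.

b5 |Sf1  (source Sf1 imposes f)
b0 |J1  (C1 integral (e out))
b1 |I1  (common-e at J1 fixed by 0)
b2 |R1  (common-e at J1 fixed by 0)
b3 |I2  (J1 effort already set via bond 0)
b4 |R2  (0-jn J1 has e-setter on 0)

3  (C1, I1, I2 all integral)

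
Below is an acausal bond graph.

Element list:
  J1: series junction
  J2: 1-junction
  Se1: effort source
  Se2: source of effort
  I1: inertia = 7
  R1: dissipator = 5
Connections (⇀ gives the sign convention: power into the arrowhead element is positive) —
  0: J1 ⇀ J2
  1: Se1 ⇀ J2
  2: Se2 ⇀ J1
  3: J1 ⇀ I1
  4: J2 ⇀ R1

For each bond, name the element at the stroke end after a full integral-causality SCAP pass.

bond 1 →J2  (Se1: effort source, stroke at far end)
bond 2 →J1  (source Se2 imposes e)
bond 3 →I1  (I1: I, integral causality)
bond 0 →J1  (J1 flow already set via bond 3)
bond 4 →J2  (common-f at J2 fixed by 0)

β0 |J1
β1 |J2
β2 |J1
β3 |I1
β4 |J2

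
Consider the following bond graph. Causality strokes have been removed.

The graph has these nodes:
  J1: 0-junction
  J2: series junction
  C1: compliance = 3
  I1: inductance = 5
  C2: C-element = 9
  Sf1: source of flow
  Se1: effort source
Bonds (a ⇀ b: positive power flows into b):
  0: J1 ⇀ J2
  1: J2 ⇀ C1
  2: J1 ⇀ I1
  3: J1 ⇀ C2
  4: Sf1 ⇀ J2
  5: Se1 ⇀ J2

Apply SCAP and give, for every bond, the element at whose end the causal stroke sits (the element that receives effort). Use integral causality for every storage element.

b0 stroke at J2
b1 stroke at J2
b2 stroke at I1
b3 stroke at J1
b4 stroke at Sf1
b5 stroke at J2

β4 stroke at Sf1  (source Sf1 imposes f)
β5 stroke at J2  (Se1 (Se) sets effort on bond)
β0 stroke at J2  (J2: bond 4 brought flow, rest push out)
β1 stroke at J2  (J2 flow already set via bond 4)
β2 stroke at I1  (I1 outputs flow p/I1)
β3 stroke at J1  (closing 0-jn rule on J1)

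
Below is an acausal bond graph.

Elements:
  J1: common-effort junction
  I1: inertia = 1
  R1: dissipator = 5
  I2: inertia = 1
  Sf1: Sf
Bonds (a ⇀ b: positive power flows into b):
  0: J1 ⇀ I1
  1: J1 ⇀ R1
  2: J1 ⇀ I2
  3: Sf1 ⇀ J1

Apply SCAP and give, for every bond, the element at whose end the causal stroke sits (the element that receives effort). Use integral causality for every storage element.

β3 →Sf1  (Sf1: flow source, stroke at near end)
β0 →I1  (I1 integral (f out))
β2 →I2  (I2: I, integral causality)
β1 →J1  (only one effort-in slot at J1)

#0 stroke→I1
#1 stroke→J1
#2 stroke→I2
#3 stroke→Sf1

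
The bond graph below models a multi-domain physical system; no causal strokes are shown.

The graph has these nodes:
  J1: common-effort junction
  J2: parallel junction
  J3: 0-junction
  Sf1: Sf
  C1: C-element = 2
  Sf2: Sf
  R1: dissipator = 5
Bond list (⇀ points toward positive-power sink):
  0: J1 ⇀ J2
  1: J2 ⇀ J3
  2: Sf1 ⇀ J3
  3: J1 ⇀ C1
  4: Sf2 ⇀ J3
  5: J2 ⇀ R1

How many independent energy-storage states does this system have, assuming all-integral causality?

1  (C1 all integral)

#2 →Sf1  (Sf1 (Sf) sets flow on bond)
#4 →Sf2  (Sf2: flow source, stroke at near end)
#1 →J3  (J3: last free bond brings effort in)
#3 →J1  (C1: C, integral causality)
#0 →J2  (J1: bond 3 brought effort, rest push out)
#5 →R1  (0-jn J2 has e-setter on 0)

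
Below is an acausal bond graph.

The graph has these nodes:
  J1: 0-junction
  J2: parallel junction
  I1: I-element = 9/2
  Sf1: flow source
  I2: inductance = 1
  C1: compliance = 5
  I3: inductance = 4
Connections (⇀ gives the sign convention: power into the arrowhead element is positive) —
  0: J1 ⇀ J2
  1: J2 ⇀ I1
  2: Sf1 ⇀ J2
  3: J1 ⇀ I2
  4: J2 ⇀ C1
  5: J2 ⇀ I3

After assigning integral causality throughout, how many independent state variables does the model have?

4  (C1, I1, I2, I3 all integral)

#2 stroke→Sf1  (Sf1 fixes flow; stroke at Sf1)
#1 stroke→I1  (I1 integral (f out))
#3 stroke→I2  (prefer integral on I2)
#0 stroke→J1  (J1 needs exactly one e-in)
#4 stroke→J2  (C1 integral (e out))
#5 stroke→I3  (J2: bond 4 brought effort, rest push out)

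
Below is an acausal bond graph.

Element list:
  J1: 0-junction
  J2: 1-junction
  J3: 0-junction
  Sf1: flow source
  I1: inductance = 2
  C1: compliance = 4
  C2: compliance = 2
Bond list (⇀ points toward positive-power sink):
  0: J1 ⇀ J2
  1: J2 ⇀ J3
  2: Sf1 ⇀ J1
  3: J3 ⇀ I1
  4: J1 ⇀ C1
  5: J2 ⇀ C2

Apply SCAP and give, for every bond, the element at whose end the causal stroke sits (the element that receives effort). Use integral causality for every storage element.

β2 stroke→Sf1  (Sf1: flow source, stroke at near end)
β3 stroke→I1  (prefer integral on I1)
β1 stroke→J3  (only one effort-in slot at J3)
β0 stroke→J2  (J2 flow already set via bond 1)
β5 stroke→J2  (J2: bond 1 brought flow, rest push out)
β4 stroke→J1  (J1: last free bond brings effort in)

#0 stroke at J2
#1 stroke at J3
#2 stroke at Sf1
#3 stroke at I1
#4 stroke at J1
#5 stroke at J2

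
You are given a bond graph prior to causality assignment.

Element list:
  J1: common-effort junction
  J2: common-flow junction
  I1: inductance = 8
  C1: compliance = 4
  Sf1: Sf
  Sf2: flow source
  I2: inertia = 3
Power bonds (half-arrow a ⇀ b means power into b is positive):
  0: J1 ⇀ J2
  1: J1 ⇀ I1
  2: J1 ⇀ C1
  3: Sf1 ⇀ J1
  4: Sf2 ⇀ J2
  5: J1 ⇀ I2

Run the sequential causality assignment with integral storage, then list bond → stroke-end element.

bond 3 stroke→Sf1  (source Sf1 imposes f)
bond 4 stroke→Sf2  (Sf2: flow source, stroke at near end)
bond 0 stroke→J2  (common-f at J2 fixed by 4)
bond 1 stroke→I1  (I1: I, integral causality)
bond 2 stroke→J1  (prefer integral on C1)
bond 5 stroke→I2  (common-e at J1 fixed by 2)

bond 0 stroke→J2
bond 1 stroke→I1
bond 2 stroke→J1
bond 3 stroke→Sf1
bond 4 stroke→Sf2
bond 5 stroke→I2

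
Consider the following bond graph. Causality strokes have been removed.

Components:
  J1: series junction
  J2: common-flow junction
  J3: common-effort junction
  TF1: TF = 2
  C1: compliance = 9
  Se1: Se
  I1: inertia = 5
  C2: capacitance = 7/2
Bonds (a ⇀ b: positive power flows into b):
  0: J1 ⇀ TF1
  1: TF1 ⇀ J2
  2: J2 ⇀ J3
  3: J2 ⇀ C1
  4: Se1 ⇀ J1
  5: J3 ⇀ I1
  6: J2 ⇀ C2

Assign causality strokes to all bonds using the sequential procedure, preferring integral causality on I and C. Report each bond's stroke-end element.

β4 |J1  (source Se1 imposes e)
β0 |TF1  (J1: last free bond brings flow in)
β1 |J2  (TF1: transformer flips bond 0)
β3 |J2  (C1 outputs effort q/C1)
β5 |I1  (I1 outputs flow p/I1)
β2 |J3  (only one effort-in slot at J3)
β6 |J2  (1-jn J2 has f-setter on 2)

β0 |TF1
β1 |J2
β2 |J3
β3 |J2
β4 |J1
β5 |I1
β6 |J2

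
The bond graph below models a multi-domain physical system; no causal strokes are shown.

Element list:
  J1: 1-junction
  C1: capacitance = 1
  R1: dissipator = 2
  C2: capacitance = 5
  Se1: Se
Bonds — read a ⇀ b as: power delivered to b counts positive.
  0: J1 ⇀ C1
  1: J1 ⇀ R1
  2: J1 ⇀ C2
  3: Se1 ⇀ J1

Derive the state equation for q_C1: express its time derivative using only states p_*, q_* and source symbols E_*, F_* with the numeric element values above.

dq_C1/dt = E_Se1/2 - q_C1/2 - q_C2/10

#3 stroke at J1  (source Se1 imposes e)
#0 stroke at J1  (prefer integral on C1)
#2 stroke at J1  (C2 integral (e out))
#1 stroke at R1  (only one flow-in slot at J1)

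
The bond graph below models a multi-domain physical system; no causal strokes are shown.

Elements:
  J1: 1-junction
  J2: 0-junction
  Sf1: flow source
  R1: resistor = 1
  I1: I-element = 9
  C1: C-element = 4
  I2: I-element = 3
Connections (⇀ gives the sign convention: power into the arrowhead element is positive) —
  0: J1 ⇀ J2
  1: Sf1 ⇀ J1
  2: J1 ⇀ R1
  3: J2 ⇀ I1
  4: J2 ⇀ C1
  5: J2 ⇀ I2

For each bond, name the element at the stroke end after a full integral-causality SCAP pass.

b0 stroke→J1
b1 stroke→Sf1
b2 stroke→J1
b3 stroke→I1
b4 stroke→J2
b5 stroke→I2

b1 stroke→Sf1  (Sf1 fixes flow; stroke at Sf1)
b0 stroke→J1  (1-jn J1 has f-setter on 1)
b2 stroke→J1  (1-jn J1 has f-setter on 1)
b3 stroke→I1  (I1: I, integral causality)
b4 stroke→J2  (C1: C, integral causality)
b5 stroke→I2  (J2 effort already set via bond 4)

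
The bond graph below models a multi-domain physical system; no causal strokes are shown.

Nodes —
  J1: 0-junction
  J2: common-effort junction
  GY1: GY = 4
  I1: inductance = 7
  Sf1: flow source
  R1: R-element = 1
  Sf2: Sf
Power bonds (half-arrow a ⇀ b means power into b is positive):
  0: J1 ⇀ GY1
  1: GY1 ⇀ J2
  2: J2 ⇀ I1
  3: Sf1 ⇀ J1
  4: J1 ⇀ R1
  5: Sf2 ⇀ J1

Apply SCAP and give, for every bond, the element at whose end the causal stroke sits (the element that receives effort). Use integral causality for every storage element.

bond 0 →J1
bond 1 →J2
bond 2 →I1
bond 3 →Sf1
bond 4 →R1
bond 5 →Sf2

#3 →Sf1  (Sf1 fixes flow; stroke at Sf1)
#5 →Sf2  (source Sf2 imposes f)
#2 →I1  (prefer integral on I1)
#1 →J2  (closing 0-jn rule on J2)
#0 →J1  (through GY1, causality inverts; strokes same side of GY1)
#4 →R1  (common-e at J1 fixed by 0)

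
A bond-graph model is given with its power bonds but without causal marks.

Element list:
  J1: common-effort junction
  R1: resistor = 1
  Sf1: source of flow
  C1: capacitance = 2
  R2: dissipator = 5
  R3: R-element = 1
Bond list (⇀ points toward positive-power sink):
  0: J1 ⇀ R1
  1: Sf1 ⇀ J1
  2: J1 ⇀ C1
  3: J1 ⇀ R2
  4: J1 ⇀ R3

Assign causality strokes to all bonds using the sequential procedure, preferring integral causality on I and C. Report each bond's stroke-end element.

#0 |R1
#1 |Sf1
#2 |J1
#3 |R2
#4 |R3

bond 1 |Sf1  (source Sf1 imposes f)
bond 2 |J1  (C1 integral (e out))
bond 0 |R1  (J1: bond 2 brought effort, rest push out)
bond 3 |R2  (common-e at J1 fixed by 2)
bond 4 |R3  (J1 effort already set via bond 2)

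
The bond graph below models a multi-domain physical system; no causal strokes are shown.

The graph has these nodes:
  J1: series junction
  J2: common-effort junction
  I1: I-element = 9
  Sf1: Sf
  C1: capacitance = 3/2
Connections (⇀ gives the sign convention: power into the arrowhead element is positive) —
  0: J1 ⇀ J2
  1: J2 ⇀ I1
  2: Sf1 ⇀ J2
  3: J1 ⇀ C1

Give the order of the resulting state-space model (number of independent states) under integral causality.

b2 |Sf1  (source Sf1 imposes f)
b1 |I1  (I1: I, integral causality)
b0 |J2  (J2 needs exactly one e-in)
b3 |J1  (1-jn J1 has f-setter on 0)

2  (C1, I1 all integral)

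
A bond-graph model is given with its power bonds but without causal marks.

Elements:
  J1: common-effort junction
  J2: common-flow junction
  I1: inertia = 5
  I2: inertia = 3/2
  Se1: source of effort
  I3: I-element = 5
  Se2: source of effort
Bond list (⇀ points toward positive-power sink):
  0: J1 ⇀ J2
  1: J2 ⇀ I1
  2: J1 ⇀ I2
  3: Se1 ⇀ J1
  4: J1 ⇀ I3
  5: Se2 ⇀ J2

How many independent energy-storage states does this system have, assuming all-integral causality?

3  (I1, I2, I3 all integral)

β3 stroke→J1  (Se1 (Se) sets effort on bond)
β5 stroke→J2  (Se2 (Se) sets effort on bond)
β0 stroke→J2  (common-e at J1 fixed by 3)
β2 stroke→I2  (J1 effort already set via bond 3)
β4 stroke→I3  (common-e at J1 fixed by 3)
β1 stroke→I1  (closing 1-jn rule on J2)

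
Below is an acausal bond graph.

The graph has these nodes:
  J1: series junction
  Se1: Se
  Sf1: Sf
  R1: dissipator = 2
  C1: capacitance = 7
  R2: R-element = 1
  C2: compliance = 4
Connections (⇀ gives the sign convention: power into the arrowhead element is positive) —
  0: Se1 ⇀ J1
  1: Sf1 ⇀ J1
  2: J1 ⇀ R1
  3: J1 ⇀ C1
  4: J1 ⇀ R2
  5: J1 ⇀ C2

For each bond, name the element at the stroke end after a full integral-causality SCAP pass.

β0 |J1  (Se1: effort source, stroke at far end)
β1 |Sf1  (source Sf1 imposes f)
β2 |J1  (J1: bond 1 brought flow, rest push out)
β3 |J1  (J1: bond 1 brought flow, rest push out)
β4 |J1  (J1: bond 1 brought flow, rest push out)
β5 |J1  (1-jn J1 has f-setter on 1)

b0 |J1
b1 |Sf1
b2 |J1
b3 |J1
b4 |J1
b5 |J1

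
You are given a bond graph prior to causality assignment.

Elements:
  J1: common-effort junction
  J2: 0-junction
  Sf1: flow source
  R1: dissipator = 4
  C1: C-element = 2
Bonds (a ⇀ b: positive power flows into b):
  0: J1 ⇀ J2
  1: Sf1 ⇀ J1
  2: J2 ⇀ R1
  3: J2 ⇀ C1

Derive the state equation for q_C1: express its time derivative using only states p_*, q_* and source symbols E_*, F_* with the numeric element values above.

#1 stroke→Sf1  (Sf1 (Sf) sets flow on bond)
#0 stroke→J1  (J1: last free bond brings effort in)
#3 stroke→J2  (C1: C, integral causality)
#2 stroke→R1  (J2 effort already set via bond 3)

dq_C1/dt = F_Sf1 - q_C1/8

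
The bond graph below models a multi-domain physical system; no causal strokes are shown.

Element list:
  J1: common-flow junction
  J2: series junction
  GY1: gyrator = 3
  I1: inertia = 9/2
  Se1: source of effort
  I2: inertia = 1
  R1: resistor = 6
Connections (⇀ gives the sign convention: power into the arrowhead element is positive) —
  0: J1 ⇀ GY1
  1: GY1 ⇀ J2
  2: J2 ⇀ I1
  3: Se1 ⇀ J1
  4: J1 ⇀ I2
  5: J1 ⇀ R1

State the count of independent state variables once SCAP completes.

#3 stroke→J1  (Se1 fixes effort; stroke away)
#2 stroke→I1  (prefer integral on I1)
#1 stroke→J2  (J2: bond 2 brought flow, rest push out)
#0 stroke→J1  (GY GY1: same side as bond 1)
#4 stroke→I2  (I2: I, integral causality)
#5 stroke→J1  (J1 flow already set via bond 4)

2  (I1, I2 all integral)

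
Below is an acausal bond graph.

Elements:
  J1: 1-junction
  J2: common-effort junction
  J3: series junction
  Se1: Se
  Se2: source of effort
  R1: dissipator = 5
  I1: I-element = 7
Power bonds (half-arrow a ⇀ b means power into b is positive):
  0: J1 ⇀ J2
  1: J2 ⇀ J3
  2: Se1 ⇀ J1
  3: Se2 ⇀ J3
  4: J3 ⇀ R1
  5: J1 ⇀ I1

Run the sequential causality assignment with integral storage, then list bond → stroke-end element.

b2 stroke→J1  (Se1 (Se) sets effort on bond)
b3 stroke→J3  (Se2: effort source, stroke at far end)
b5 stroke→I1  (prefer integral on I1)
b0 stroke→J1  (common-f at J1 fixed by 5)
b1 stroke→J2  (J2: last free bond brings effort in)
b4 stroke→J3  (1-jn J3 has f-setter on 1)

b0 →J1
b1 →J2
b2 →J1
b3 →J3
b4 →J3
b5 →I1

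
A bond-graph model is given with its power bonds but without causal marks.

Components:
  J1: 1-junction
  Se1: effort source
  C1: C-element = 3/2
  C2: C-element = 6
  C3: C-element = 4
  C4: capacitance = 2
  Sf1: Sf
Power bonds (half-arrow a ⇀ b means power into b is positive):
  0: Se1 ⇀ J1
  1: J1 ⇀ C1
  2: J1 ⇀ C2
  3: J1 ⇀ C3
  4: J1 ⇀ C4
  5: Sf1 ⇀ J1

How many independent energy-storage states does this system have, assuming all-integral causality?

4  (C1, C2, C3, C4 all integral)

bond 0 stroke→J1  (Se1: effort source, stroke at far end)
bond 5 stroke→Sf1  (source Sf1 imposes f)
bond 1 stroke→J1  (common-f at J1 fixed by 5)
bond 2 stroke→J1  (J1 flow already set via bond 5)
bond 3 stroke→J1  (J1: bond 5 brought flow, rest push out)
bond 4 stroke→J1  (common-f at J1 fixed by 5)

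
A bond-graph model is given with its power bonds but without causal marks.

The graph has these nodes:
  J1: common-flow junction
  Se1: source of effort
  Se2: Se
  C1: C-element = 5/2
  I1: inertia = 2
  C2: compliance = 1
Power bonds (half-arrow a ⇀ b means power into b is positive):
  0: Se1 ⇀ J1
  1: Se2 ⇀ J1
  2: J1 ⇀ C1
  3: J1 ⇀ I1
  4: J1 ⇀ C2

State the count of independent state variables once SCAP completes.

bond 0 →J1  (Se1 fixes effort; stroke away)
bond 1 →J1  (Se2 fixes effort; stroke away)
bond 2 →J1  (C1 outputs effort q/C1)
bond 3 →I1  (I1: I, integral causality)
bond 4 →J1  (1-jn J1 has f-setter on 3)

3  (C1, C2, I1 all integral)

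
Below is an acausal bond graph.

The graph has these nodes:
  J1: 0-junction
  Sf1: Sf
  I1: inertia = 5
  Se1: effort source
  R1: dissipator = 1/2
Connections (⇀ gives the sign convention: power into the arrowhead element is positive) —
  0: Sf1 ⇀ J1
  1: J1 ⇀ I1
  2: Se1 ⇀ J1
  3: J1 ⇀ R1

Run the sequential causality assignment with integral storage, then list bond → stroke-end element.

#0 stroke→Sf1  (Sf1: flow source, stroke at near end)
#2 stroke→J1  (Se1 fixes effort; stroke away)
#1 stroke→I1  (J1: bond 2 brought effort, rest push out)
#3 stroke→R1  (J1 effort already set via bond 2)

#0 →Sf1
#1 →I1
#2 →J1
#3 →R1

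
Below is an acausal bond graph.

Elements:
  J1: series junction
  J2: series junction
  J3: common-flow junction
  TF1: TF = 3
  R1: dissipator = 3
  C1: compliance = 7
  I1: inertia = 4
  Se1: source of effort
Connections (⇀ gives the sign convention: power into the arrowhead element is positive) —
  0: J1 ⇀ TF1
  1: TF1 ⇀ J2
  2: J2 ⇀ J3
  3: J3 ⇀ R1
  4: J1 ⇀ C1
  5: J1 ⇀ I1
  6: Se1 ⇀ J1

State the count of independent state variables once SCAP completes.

bond 6 stroke at J1  (Se1: effort source, stroke at far end)
bond 4 stroke at J1  (C1 integral (e out))
bond 5 stroke at I1  (I1 outputs flow p/I1)
bond 0 stroke at J1  (J1 flow already set via bond 5)
bond 1 stroke at TF1  (TF1: transformer flips bond 0)
bond 2 stroke at J2  (J2: bond 1 brought flow, rest push out)
bond 3 stroke at J3  (J3 flow already set via bond 2)

2  (C1, I1 all integral)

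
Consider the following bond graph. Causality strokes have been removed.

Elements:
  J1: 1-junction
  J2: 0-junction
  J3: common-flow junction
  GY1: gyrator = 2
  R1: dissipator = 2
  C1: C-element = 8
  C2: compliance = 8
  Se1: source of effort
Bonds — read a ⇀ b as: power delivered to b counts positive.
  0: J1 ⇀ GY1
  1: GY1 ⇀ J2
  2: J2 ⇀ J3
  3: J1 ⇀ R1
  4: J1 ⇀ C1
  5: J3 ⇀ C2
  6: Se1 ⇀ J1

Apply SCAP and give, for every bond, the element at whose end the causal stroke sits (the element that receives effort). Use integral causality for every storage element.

bond 0 |GY1
bond 1 |GY1
bond 2 |J2
bond 3 |J1
bond 4 |J1
bond 5 |J3
bond 6 |J1

β6 →J1  (source Se1 imposes e)
β4 →J1  (C1 outputs effort q/C1)
β5 →J3  (C2: C, integral causality)
β2 →J2  (J3 needs exactly one f-in)
β1 →GY1  (0-jn J2 has e-setter on 2)
β0 →GY1  (through GY1, causality inverts; strokes same side of GY1)
β3 →J1  (1-jn J1 has f-setter on 0)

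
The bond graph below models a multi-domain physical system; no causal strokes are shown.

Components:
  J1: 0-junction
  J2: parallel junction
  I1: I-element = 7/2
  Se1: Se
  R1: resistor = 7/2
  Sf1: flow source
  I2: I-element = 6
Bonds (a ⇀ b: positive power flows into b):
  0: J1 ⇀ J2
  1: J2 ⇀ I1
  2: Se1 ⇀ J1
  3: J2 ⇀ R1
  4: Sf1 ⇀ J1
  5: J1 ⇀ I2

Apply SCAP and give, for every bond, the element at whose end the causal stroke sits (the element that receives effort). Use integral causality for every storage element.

bond 0 stroke at J2
bond 1 stroke at I1
bond 2 stroke at J1
bond 3 stroke at R1
bond 4 stroke at Sf1
bond 5 stroke at I2

b2 stroke→J1  (Se1 fixes effort; stroke away)
b4 stroke→Sf1  (Sf1 fixes flow; stroke at Sf1)
b0 stroke→J2  (0-jn J1 has e-setter on 2)
b5 stroke→I2  (J1: bond 2 brought effort, rest push out)
b1 stroke→I1  (J2: bond 0 brought effort, rest push out)
b3 stroke→R1  (J2 effort already set via bond 0)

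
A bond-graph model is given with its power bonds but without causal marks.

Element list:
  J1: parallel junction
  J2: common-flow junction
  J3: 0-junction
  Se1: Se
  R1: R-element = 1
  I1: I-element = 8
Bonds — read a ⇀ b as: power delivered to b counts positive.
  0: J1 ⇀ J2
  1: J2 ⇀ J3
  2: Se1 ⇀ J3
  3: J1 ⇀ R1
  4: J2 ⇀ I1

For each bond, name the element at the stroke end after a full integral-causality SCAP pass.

#2 stroke at J3  (source Se1 imposes e)
#1 stroke at J2  (J3: bond 2 brought effort, rest push out)
#4 stroke at I1  (I1 outputs flow p/I1)
#0 stroke at J2  (J2 flow already set via bond 4)
#3 stroke at J1  (J1 needs exactly one e-in)

#0 |J2
#1 |J2
#2 |J3
#3 |J1
#4 |I1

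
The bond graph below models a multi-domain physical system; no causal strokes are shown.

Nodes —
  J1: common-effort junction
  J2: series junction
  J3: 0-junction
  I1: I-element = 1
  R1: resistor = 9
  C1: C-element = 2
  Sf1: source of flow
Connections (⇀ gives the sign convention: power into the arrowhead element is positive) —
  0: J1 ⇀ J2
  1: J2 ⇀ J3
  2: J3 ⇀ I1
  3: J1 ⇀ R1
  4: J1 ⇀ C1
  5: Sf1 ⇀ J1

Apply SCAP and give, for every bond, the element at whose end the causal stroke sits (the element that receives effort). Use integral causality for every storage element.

#0 →J2
#1 →J3
#2 →I1
#3 →R1
#4 →J1
#5 →Sf1

#5 stroke→Sf1  (Sf1 (Sf) sets flow on bond)
#2 stroke→I1  (prefer integral on I1)
#1 stroke→J3  (J3 needs exactly one e-in)
#0 stroke→J2  (1-jn J2 has f-setter on 1)
#4 stroke→J1  (prefer integral on C1)
#3 stroke→R1  (common-e at J1 fixed by 4)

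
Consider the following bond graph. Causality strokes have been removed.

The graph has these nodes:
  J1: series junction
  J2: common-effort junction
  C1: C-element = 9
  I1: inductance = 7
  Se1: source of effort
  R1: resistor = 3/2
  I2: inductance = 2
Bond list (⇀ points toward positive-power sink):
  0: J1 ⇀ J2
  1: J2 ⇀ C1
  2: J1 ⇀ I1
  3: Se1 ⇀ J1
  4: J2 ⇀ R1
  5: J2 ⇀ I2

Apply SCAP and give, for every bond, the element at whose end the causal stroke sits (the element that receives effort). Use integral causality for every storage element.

β3 stroke at J1  (Se1 fixes effort; stroke away)
β1 stroke at J2  (C1: C, integral causality)
β0 stroke at J1  (J2 effort already set via bond 1)
β4 stroke at R1  (J2: bond 1 brought effort, rest push out)
β5 stroke at I2  (J2: bond 1 brought effort, rest push out)
β2 stroke at I1  (J1 needs exactly one f-in)

b0 stroke→J1
b1 stroke→J2
b2 stroke→I1
b3 stroke→J1
b4 stroke→R1
b5 stroke→I2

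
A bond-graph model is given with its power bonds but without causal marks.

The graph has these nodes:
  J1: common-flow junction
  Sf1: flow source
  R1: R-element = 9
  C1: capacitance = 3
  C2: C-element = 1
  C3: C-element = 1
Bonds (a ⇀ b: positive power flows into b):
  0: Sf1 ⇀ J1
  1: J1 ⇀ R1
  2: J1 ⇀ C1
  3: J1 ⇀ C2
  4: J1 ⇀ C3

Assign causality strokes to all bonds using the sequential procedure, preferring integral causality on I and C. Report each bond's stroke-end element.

b0 →Sf1
b1 →J1
b2 →J1
b3 →J1
b4 →J1

#0 →Sf1  (Sf1: flow source, stroke at near end)
#1 →J1  (J1: bond 0 brought flow, rest push out)
#2 →J1  (common-f at J1 fixed by 0)
#3 →J1  (common-f at J1 fixed by 0)
#4 →J1  (J1: bond 0 brought flow, rest push out)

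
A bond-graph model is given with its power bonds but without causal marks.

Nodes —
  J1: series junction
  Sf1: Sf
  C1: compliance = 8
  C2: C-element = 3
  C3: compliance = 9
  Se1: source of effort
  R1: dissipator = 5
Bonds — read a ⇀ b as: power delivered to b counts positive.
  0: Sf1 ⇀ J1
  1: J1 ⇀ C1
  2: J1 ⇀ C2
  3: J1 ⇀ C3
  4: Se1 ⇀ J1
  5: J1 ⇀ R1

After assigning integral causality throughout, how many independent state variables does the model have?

3  (C1, C2, C3 all integral)

#0 |Sf1  (Sf1: flow source, stroke at near end)
#4 |J1  (Se1 fixes effort; stroke away)
#1 |J1  (common-f at J1 fixed by 0)
#2 |J1  (J1: bond 0 brought flow, rest push out)
#3 |J1  (1-jn J1 has f-setter on 0)
#5 |J1  (common-f at J1 fixed by 0)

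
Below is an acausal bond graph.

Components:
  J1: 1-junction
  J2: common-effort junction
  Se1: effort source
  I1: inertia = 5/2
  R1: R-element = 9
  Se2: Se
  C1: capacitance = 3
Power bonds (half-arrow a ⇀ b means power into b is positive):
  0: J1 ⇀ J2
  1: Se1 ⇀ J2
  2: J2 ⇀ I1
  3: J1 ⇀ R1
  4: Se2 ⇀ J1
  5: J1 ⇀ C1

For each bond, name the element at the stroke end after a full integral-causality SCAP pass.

bond 1 |J2  (Se1 (Se) sets effort on bond)
bond 4 |J1  (source Se2 imposes e)
bond 0 |J1  (J2: bond 1 brought effort, rest push out)
bond 2 |I1  (J2: bond 1 brought effort, rest push out)
bond 5 |J1  (prefer integral on C1)
bond 3 |R1  (only one flow-in slot at J1)

bond 0 →J1
bond 1 →J2
bond 2 →I1
bond 3 →R1
bond 4 →J1
bond 5 →J1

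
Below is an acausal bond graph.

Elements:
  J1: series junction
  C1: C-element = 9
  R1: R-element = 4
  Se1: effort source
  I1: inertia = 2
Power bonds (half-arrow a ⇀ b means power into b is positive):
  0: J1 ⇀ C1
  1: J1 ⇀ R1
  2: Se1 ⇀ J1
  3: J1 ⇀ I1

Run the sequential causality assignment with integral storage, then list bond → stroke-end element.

b0 stroke→J1
b1 stroke→J1
b2 stroke→J1
b3 stroke→I1

β2 stroke at J1  (source Se1 imposes e)
β0 stroke at J1  (C1 outputs effort q/C1)
β3 stroke at I1  (I1 integral (f out))
β1 stroke at J1  (common-f at J1 fixed by 3)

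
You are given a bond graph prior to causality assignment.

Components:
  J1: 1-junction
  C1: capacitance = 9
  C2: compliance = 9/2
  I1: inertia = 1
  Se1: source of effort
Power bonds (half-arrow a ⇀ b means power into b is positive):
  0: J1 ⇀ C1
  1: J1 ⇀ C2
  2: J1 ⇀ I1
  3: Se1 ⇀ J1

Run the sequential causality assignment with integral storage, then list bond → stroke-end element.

bond 0 stroke at J1
bond 1 stroke at J1
bond 2 stroke at I1
bond 3 stroke at J1

β3 →J1  (Se1 fixes effort; stroke away)
β0 →J1  (C1 integral (e out))
β1 →J1  (C2 integral (e out))
β2 →I1  (only one flow-in slot at J1)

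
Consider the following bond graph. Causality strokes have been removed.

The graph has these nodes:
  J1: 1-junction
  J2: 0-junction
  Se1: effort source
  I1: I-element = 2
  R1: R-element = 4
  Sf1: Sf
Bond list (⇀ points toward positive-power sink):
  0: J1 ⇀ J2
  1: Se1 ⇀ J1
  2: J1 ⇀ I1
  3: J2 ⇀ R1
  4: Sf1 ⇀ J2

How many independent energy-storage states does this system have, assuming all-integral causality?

β1 →J1  (Se1 (Se) sets effort on bond)
β4 →Sf1  (Sf1: flow source, stroke at near end)
β2 →I1  (I1 integral (f out))
β0 →J1  (1-jn J1 has f-setter on 2)
β3 →J2  (only one effort-in slot at J2)

1  (I1 all integral)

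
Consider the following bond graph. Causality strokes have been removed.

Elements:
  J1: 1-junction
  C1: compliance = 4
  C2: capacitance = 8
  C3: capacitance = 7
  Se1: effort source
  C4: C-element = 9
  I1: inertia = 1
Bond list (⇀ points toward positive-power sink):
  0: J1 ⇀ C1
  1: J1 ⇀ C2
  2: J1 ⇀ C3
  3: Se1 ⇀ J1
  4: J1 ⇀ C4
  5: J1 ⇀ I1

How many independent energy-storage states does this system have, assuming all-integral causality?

5  (C1, C2, C3, C4, I1 all integral)

#3 →J1  (Se1 (Se) sets effort on bond)
#0 →J1  (C1 integral (e out))
#1 →J1  (C2: C, integral causality)
#2 →J1  (C3: C, integral causality)
#4 →J1  (C4 integral (e out))
#5 →I1  (closing 1-jn rule on J1)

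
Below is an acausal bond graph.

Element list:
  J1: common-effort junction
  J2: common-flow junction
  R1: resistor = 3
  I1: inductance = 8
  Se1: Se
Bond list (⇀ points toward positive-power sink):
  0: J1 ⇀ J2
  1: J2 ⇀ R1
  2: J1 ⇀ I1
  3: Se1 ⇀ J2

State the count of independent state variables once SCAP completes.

1  (I1 all integral)

b3 stroke at J2  (source Se1 imposes e)
b2 stroke at I1  (I1: I, integral causality)
b0 stroke at J1  (only one effort-in slot at J1)
b1 stroke at J2  (1-jn J2 has f-setter on 0)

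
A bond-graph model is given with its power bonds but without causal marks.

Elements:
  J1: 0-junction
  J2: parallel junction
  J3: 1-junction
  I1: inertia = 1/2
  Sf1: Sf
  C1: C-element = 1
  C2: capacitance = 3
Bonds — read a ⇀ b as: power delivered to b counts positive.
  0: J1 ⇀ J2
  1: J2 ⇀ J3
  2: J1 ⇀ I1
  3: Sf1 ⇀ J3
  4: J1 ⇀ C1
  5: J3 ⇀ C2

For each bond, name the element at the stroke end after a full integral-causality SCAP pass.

β0 →J2
β1 →J3
β2 →I1
β3 →Sf1
β4 →J1
β5 →J3

#3 stroke at Sf1  (source Sf1 imposes f)
#1 stroke at J3  (J3: bond 3 brought flow, rest push out)
#5 stroke at J3  (J3: bond 3 brought flow, rest push out)
#0 stroke at J2  (only one effort-in slot at J2)
#2 stroke at I1  (I1 outputs flow p/I1)
#4 stroke at J1  (J1 needs exactly one e-in)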